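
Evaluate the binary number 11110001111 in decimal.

Sum of powers of 2 for each 1-bit:
2^0 + 2^1 + 2^2 + 2^3 + 2^7 + 2^8 + 2^9 + 2^10
= 1 + 2 + 4 + 8 + 128 + 256 + 512 + 1024
= 1935



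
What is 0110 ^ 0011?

XOR: 1 when bits differ
  0110
^ 0011
------
  0101
Decimal: 6 ^ 3 = 5



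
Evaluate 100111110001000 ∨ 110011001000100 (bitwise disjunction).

OR: 1 when either bit is 1
  100111110001000
| 110011001000100
-----------------
  110111111001100
Decimal: 20360 | 26180 = 28620



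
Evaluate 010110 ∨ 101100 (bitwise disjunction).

OR: 1 when either bit is 1
  010110
| 101100
--------
  111110
Decimal: 22 | 44 = 62



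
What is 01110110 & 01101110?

AND: 1 only when both bits are 1
  01110110
& 01101110
----------
  01100110
Decimal: 118 & 110 = 102



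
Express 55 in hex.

Using repeated division by 16 (digits 10–15 are A–F):
55 ÷ 16 = 3 remainder 7
3 ÷ 16 = 0 remainder 3
Reading remainders bottom to top: 37



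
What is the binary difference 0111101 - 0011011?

Method 1 - Direct subtraction (column by column from the right: bit − bit − borrow-in; if negative, add 2 and borrow 1 from the next column):
borrow: 0000100
        0111101
-       0011011
---------------
        0100010

Method 2 - Add two's complement:
Two's complement of 0011011: invert → 1100100, add 1 → 1100101
  0111101
+ 1100101
---------
 10100010  (end carry out of the top bit = 1)
Discarding the end carry: 0100010
Decimal check:
  0111101 = 32 + 16 + 8 + 4 + 1 = 61
  0011011 = 16 + 8 + 2 + 1 = 27
  61 - 27 = 34, and 0100010 = 32 + 2 = 34 ✓



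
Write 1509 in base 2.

Using repeated division by 2:
1509 ÷ 2 = 754 remainder 1
754 ÷ 2 = 377 remainder 0
377 ÷ 2 = 188 remainder 1
188 ÷ 2 = 94 remainder 0
94 ÷ 2 = 47 remainder 0
47 ÷ 2 = 23 remainder 1
23 ÷ 2 = 11 remainder 1
11 ÷ 2 = 5 remainder 1
5 ÷ 2 = 2 remainder 1
2 ÷ 2 = 1 remainder 0
1 ÷ 2 = 0 remainder 1
Reading remainders bottom to top: 10111100101



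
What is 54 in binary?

Using repeated division by 2:
54 ÷ 2 = 27 remainder 0
27 ÷ 2 = 13 remainder 1
13 ÷ 2 = 6 remainder 1
6 ÷ 2 = 3 remainder 0
3 ÷ 2 = 1 remainder 1
1 ÷ 2 = 0 remainder 1
Reading remainders bottom to top: 110110



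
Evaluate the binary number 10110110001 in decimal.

Sum of powers of 2 for each 1-bit:
2^0 + 2^4 + 2^5 + 2^7 + 2^8 + 2^10
= 1 + 16 + 32 + 128 + 256 + 1024
= 1457



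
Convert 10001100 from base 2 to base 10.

Sum of powers of 2 for each 1-bit:
2^2 + 2^3 + 2^7
= 4 + 8 + 128
= 140



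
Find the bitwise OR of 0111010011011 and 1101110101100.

OR: 1 when either bit is 1
  0111010011011
| 1101110101100
---------------
  1111110111111
Decimal: 3739 | 7084 = 8127



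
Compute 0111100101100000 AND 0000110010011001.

AND: 1 only when both bits are 1
  0111100101100000
& 0000110010011001
------------------
  0000100000000000
Decimal: 31072 & 3225 = 2048



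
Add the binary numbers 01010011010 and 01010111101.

Add column by column from the right: bit + bit + carry-in; write the sum mod 2, carry 1 when the sum is 2 or 3.
carry:  10101110000
        01010011010
+       01010111101
-------------------
       010101010111
(the carry out of the leftmost column, 0, becomes the leading bit)
Decimal check:
  01010011010 = 512 + 128 + 16 + 8 + 2 = 666
  01010111101 = 512 + 128 + 32 + 16 + 8 + 4 + 1 = 701
  666 + 701 = 1367, and 010101010111 = 1024 + 256 + 64 + 16 + 4 + 2 + 1 = 1367 ✓



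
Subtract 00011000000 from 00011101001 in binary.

Method 1 - Direct subtraction (column by column from the right: bit − bit − borrow-in; if negative, add 2 and borrow 1 from the next column):
borrow: 00000000000
        00011101001
-       00011000000
-------------------
        00000101001

Method 2 - Add two's complement:
Two's complement of 00011000000: invert → 11100111111, add 1 → 11101000000
  00011101001
+ 11101000000
-------------
 100000101001  (end carry out of the top bit = 1)
Discarding the end carry: 00000101001
Decimal check:
  00011101001 = 128 + 64 + 32 + 8 + 1 = 233
  00011000000 = 128 + 64 = 192
  233 - 192 = 41, and 00000101001 = 32 + 8 + 1 = 41 ✓



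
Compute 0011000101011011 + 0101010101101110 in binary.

Add column by column from the right: bit + bit + carry-in; write the sum mod 2, carry 1 when the sum is 2 or 3.
carry:  1110001011111100
        0011000101011011
+       0101010101101110
------------------------
       01000011011001001
(the carry out of the leftmost column, 0, becomes the leading bit)
Decimal check:
  0011000101011011 = 8192 + 4096 + 256 + 64 + 16 + 8 + 2 + 1 = 12635
  0101010101101110 = 16384 + 4096 + 1024 + 256 + 64 + 32 + 8 + 4 + 2 = 21870
  12635 + 21870 = 34505, and 01000011011001001 = 32768 + 1024 + 512 + 128 + 64 + 8 + 1 = 34505 ✓



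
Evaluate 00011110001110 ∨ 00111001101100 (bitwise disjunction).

OR: 1 when either bit is 1
  00011110001110
| 00111001101100
----------------
  00111111101110
Decimal: 1934 | 3692 = 4078



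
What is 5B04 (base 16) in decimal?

Expand by place value (powers of 16):
Digit values: B = 11
5B04 = 5 × 16^3 + 11 × 16^2 + 0 × 16^1 + 4 × 16^0
= 5 × 4096 + 11 × 256 + 0 × 16 + 4 × 1
= 20480 + 2816 + 0 + 4
= 23300



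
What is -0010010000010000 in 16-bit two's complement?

Original: 0010010000010000
Step 1 - Invert all bits: 1101101111101111
Step 2 - Add 1: 1101101111110000
Verification: 0010010000010000 + 1101101111110000 = 10000000000000000; discarding the end carry (carry out of the top bit) leaves the 16-bit value 0000000000000000, as required for x + (-x)



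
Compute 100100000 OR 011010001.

OR: 1 when either bit is 1
  100100000
| 011010001
-----------
  111110001
Decimal: 288 | 209 = 497



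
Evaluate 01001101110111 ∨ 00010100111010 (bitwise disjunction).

OR: 1 when either bit is 1
  01001101110111
| 00010100111010
----------------
  01011101111111
Decimal: 4983 | 1338 = 6015



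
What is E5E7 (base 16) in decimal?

Expand by place value (powers of 16):
Digit values: E = 14
E5E7 = 14 × 16^3 + 5 × 16^2 + 14 × 16^1 + 7 × 16^0
= 14 × 4096 + 5 × 256 + 14 × 16 + 7 × 1
= 57344 + 1280 + 224 + 7
= 58855



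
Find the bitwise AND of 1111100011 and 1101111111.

AND: 1 only when both bits are 1
  1111100011
& 1101111111
------------
  1101100011
Decimal: 995 & 895 = 867



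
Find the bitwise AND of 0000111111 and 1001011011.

AND: 1 only when both bits are 1
  0000111111
& 1001011011
------------
  0000011011
Decimal: 63 & 603 = 27



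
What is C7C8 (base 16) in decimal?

Expand by place value (powers of 16):
Digit values: C = 12
C7C8 = 12 × 16^3 + 7 × 16^2 + 12 × 16^1 + 8 × 16^0
= 12 × 4096 + 7 × 256 + 12 × 16 + 8 × 1
= 49152 + 1792 + 192 + 8
= 51144



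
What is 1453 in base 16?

Using repeated division by 16 (digits 10–15 are A–F):
1453 ÷ 16 = 90 remainder 13 (D)
90 ÷ 16 = 5 remainder 10 (A)
5 ÷ 16 = 0 remainder 5
Reading remainders bottom to top: 5AD



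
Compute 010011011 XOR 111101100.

XOR: 1 when bits differ
  010011011
^ 111101100
-----------
  101110111
Decimal: 155 ^ 492 = 375



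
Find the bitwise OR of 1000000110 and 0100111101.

OR: 1 when either bit is 1
  1000000110
| 0100111101
------------
  1100111111
Decimal: 518 | 317 = 831



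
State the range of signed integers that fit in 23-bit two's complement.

For 23-bit two's complement:
Minimum: -2^22 = -4194304
Maximum: 2^22 - 1 = 4194303



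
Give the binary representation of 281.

Using repeated division by 2:
281 ÷ 2 = 140 remainder 1
140 ÷ 2 = 70 remainder 0
70 ÷ 2 = 35 remainder 0
35 ÷ 2 = 17 remainder 1
17 ÷ 2 = 8 remainder 1
8 ÷ 2 = 4 remainder 0
4 ÷ 2 = 2 remainder 0
2 ÷ 2 = 1 remainder 0
1 ÷ 2 = 0 remainder 1
Reading remainders bottom to top: 100011001



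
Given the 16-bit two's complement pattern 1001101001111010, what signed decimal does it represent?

Binary: 1001101001111010
Sign bit: 1 (negative)
Invert: 0110010110000101
Add 1:  0110010110000110
Magnitude: 0110010110000110 = 16384 + 8192 + 1024 + 256 + 128 + 4 + 2 = 25990
Value: -25990



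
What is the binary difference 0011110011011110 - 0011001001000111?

Method 1 - Direct subtraction (column by column from the right: bit − bit − borrow-in; if negative, add 2 and borrow 1 from the next column):
borrow: 0000010000001110
        0011110011011110
-       0011001001000111
------------------------
        0000101010010111

Method 2 - Add two's complement:
Two's complement of 0011001001000111: invert → 1100110110111000, add 1 → 1100110110111001
  0011110011011110
+ 1100110110111001
------------------
 10000101010010111  (end carry out of the top bit = 1)
Discarding the end carry: 0000101010010111
Decimal check:
  0011110011011110 = 8192 + 4096 + 2048 + 1024 + 128 + 64 + 16 + 8 + 4 + 2 = 15582
  0011001001000111 = 8192 + 4096 + 512 + 64 + 4 + 2 + 1 = 12871
  15582 - 12871 = 2711, and 0000101010010111 = 2048 + 512 + 128 + 16 + 4 + 2 + 1 = 2711 ✓



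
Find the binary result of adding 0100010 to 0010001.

Add column by column from the right: bit + bit + carry-in; write the sum mod 2, carry 1 when the sum is 2 or 3.
carry:  0000000
        0100010
+       0010001
---------------
       00110011
(the carry out of the leftmost column, 0, becomes the leading bit)
Decimal check:
  0100010 = 32 + 2 = 34
  0010001 = 16 + 1 = 17
  34 + 17 = 51, and 00110011 = 32 + 16 + 2 + 1 = 51 ✓



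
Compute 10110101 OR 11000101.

OR: 1 when either bit is 1
  10110101
| 11000101
----------
  11110101
Decimal: 181 | 197 = 245



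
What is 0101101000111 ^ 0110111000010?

XOR: 1 when bits differ
  0101101000111
^ 0110111000010
---------------
  0011010000101
Decimal: 2887 ^ 3522 = 1669



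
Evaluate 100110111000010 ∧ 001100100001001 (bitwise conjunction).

AND: 1 only when both bits are 1
  100110111000010
& 001100100001001
-----------------
  000100100000000
Decimal: 19906 & 6409 = 2304



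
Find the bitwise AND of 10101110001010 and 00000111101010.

AND: 1 only when both bits are 1
  10101110001010
& 00000111101010
----------------
  00000110001010
Decimal: 11146 & 490 = 394



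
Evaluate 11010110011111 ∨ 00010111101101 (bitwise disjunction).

OR: 1 when either bit is 1
  11010110011111
| 00010111101101
----------------
  11010111111111
Decimal: 13727 | 1517 = 13823



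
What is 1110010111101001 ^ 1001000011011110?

XOR: 1 when bits differ
  1110010111101001
^ 1001000011011110
------------------
  0111010100110111
Decimal: 58857 ^ 37086 = 30007



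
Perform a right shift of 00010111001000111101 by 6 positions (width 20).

Original: 00010111001000111101 (decimal 94781)
Shift right by 6 positions
Drop the 6 low bits; fill with zeros on the left
Result: 00000000010111001000 (decimal 1480)
Equivalent: 94781 >> 6 = 94781 ÷ 2^6 = 1480



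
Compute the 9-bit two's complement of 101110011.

Original (sign bit 1, negative): 101110011
Step 1 - Invert all bits: 010001100
Step 2 - Add 1: 010001101
Verification: 101110011 + 010001101 = 1000000000; discarding the end carry (carry out of the top bit) leaves the 9-bit value 000000000, as required for x + (-x)



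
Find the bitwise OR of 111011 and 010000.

OR: 1 when either bit is 1
  111011
| 010000
--------
  111011
Decimal: 59 | 16 = 59



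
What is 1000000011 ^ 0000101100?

XOR: 1 when bits differ
  1000000011
^ 0000101100
------------
  1000101111
Decimal: 515 ^ 44 = 559



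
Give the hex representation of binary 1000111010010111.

Group into 4-bit nibbles from right:
  1000 = 8
  1110 = E
  1001 = 9
  0111 = 7
Result: 8E97



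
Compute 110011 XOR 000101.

XOR: 1 when bits differ
  110011
^ 000101
--------
  110110
Decimal: 51 ^ 5 = 54



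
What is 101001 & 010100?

AND: 1 only when both bits are 1
  101001
& 010100
--------
  000000
Decimal: 41 & 20 = 0



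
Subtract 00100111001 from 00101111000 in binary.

Method 1 - Direct subtraction (column by column from the right: bit − bit − borrow-in; if negative, add 2 and borrow 1 from the next column):
borrow: 00001111110
        00101111000
-       00100111001
-------------------
        00000111111

Method 2 - Add two's complement:
Two's complement of 00100111001: invert → 11011000110, add 1 → 11011000111
  00101111000
+ 11011000111
-------------
 100000111111  (end carry out of the top bit = 1)
Discarding the end carry: 00000111111
Decimal check:
  00101111000 = 256 + 64 + 32 + 16 + 8 = 376
  00100111001 = 256 + 32 + 16 + 8 + 1 = 313
  376 - 313 = 63, and 00000111111 = 32 + 16 + 8 + 4 + 2 + 1 = 63 ✓



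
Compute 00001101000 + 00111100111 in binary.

Add column by column from the right: bit + bit + carry-in; write the sum mod 2, carry 1 when the sum is 2 or 3.
carry:  01111000000
        00001101000
+       00111100111
-------------------
       001001001111
(the carry out of the leftmost column, 0, becomes the leading bit)
Decimal check:
  00001101000 = 64 + 32 + 8 = 104
  00111100111 = 256 + 128 + 64 + 32 + 4 + 2 + 1 = 487
  104 + 487 = 591, and 001001001111 = 512 + 64 + 8 + 4 + 2 + 1 = 591 ✓



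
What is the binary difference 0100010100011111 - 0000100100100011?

Method 1 - Direct subtraction (column by column from the right: bit − bit − borrow-in; if negative, add 2 and borrow 1 from the next column):
borrow: 0111011111000000
        0100010100011111
-       0000100100100011
------------------------
        0011101111111100

Method 2 - Add two's complement:
Two's complement of 0000100100100011: invert → 1111011011011100, add 1 → 1111011011011101
  0100010100011111
+ 1111011011011101
------------------
 10011101111111100  (end carry out of the top bit = 1)
Discarding the end carry: 0011101111111100
Decimal check:
  0100010100011111 = 16384 + 1024 + 256 + 16 + 8 + 4 + 2 + 1 = 17695
  0000100100100011 = 2048 + 256 + 32 + 2 + 1 = 2339
  17695 - 2339 = 15356, and 0011101111111100 = 8192 + 4096 + 2048 + 512 + 256 + 128 + 64 + 32 + 16 + 8 + 4 = 15356 ✓



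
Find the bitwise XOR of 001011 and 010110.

XOR: 1 when bits differ
  001011
^ 010110
--------
  011101
Decimal: 11 ^ 22 = 29



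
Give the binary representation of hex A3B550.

Convert each hex digit to 4 bits:
  A = 1010
  3 = 0011
  B = 1011
  5 = 0101
  5 = 0101
  0 = 0000
Concatenate: 101000111011010101010000



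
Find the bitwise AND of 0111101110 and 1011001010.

AND: 1 only when both bits are 1
  0111101110
& 1011001010
------------
  0011001010
Decimal: 494 & 714 = 202



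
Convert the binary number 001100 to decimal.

Sum of powers of 2 for each 1-bit:
2^2 + 2^3
= 4 + 8
= 12



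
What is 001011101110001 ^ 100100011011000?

XOR: 1 when bits differ
  001011101110001
^ 100100011011000
-----------------
  101111110101001
Decimal: 6001 ^ 18648 = 24489



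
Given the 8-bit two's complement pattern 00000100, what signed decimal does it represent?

Binary: 00000100
Sign bit: 0 (non-negative)
Read directly as an unsigned value:
00000100 = 4
Value: 4



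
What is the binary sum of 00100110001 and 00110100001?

Add column by column from the right: bit + bit + carry-in; write the sum mod 2, carry 1 when the sum is 2 or 3.
carry:  01001000010
        00100110001
+       00110100001
-------------------
       001011010010
(the carry out of the leftmost column, 0, becomes the leading bit)
Decimal check:
  00100110001 = 256 + 32 + 16 + 1 = 305
  00110100001 = 256 + 128 + 32 + 1 = 417
  305 + 417 = 722, and 001011010010 = 512 + 128 + 64 + 16 + 2 = 722 ✓



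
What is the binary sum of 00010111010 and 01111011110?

Add column by column from the right: bit + bit + carry-in; write the sum mod 2, carry 1 when the sum is 2 or 3.
carry:  11111111100
        00010111010
+       01111011110
-------------------
       010010011000
(the carry out of the leftmost column, 0, becomes the leading bit)
Decimal check:
  00010111010 = 128 + 32 + 16 + 8 + 2 = 186
  01111011110 = 512 + 256 + 128 + 64 + 16 + 8 + 4 + 2 = 990
  186 + 990 = 1176, and 010010011000 = 1024 + 128 + 16 + 8 = 1176 ✓



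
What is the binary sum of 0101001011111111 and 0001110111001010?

Add column by column from the right: bit + bit + carry-in; write the sum mod 2, carry 1 when the sum is 2 or 3.
carry:  0011111111111100
        0101001011111111
+       0001110111001010
------------------------
       00111000011001001
(the carry out of the leftmost column, 0, becomes the leading bit)
Decimal check:
  0101001011111111 = 16384 + 4096 + 512 + 128 + 64 + 32 + 16 + 8 + 4 + 2 + 1 = 21247
  0001110111001010 = 4096 + 2048 + 1024 + 256 + 128 + 64 + 8 + 2 = 7626
  21247 + 7626 = 28873, and 00111000011001001 = 16384 + 8192 + 4096 + 128 + 64 + 8 + 1 = 28873 ✓



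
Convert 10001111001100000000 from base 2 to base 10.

Sum of powers of 2 for each 1-bit:
2^8 + 2^9 + 2^12 + 2^13 + 2^14 + 2^15 + 2^19
= 256 + 512 + 4096 + 8192 + 16384 + 32768 + 524288
= 586496



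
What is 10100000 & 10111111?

AND: 1 only when both bits are 1
  10100000
& 10111111
----------
  10100000
Decimal: 160 & 191 = 160



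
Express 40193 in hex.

Using repeated division by 16 (digits 10–15 are A–F):
40193 ÷ 16 = 2512 remainder 1
2512 ÷ 16 = 157 remainder 0
157 ÷ 16 = 9 remainder 13 (D)
9 ÷ 16 = 0 remainder 9
Reading remainders bottom to top: 9D01



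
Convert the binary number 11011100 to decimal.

Sum of powers of 2 for each 1-bit:
2^2 + 2^3 + 2^4 + 2^6 + 2^7
= 4 + 8 + 16 + 64 + 128
= 220



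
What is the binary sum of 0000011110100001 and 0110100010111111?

Add column by column from the right: bit + bit + carry-in; write the sum mod 2, carry 1 when the sum is 2 or 3.
carry:  0001111101111110
        0000011110100001
+       0110100010111111
------------------------
       00111000001100000
(the carry out of the leftmost column, 0, becomes the leading bit)
Decimal check:
  0000011110100001 = 1024 + 512 + 256 + 128 + 32 + 1 = 1953
  0110100010111111 = 16384 + 8192 + 2048 + 128 + 32 + 16 + 8 + 4 + 2 + 1 = 26815
  1953 + 26815 = 28768, and 00111000001100000 = 16384 + 8192 + 4096 + 64 + 32 = 28768 ✓



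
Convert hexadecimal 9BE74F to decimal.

Expand by place value (powers of 16):
Digit values: B = 11, E = 14, F = 15
9BE74F = 9 × 16^5 + 11 × 16^4 + 14 × 16^3 + 7 × 16^2 + 4 × 16^1 + 15 × 16^0
= 9 × 1048576 + 11 × 65536 + 14 × 4096 + 7 × 256 + 4 × 16 + 15 × 1
= 9437184 + 720896 + 57344 + 1792 + 64 + 15
= 10217295



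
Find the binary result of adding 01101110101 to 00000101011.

Add column by column from the right: bit + bit + carry-in; write the sum mod 2, carry 1 when the sum is 2 or 3.
carry:  00011111110
        01101110101
+       00000101011
-------------------
       001110100000
(the carry out of the leftmost column, 0, becomes the leading bit)
Decimal check:
  01101110101 = 512 + 256 + 64 + 32 + 16 + 4 + 1 = 885
  00000101011 = 32 + 8 + 2 + 1 = 43
  885 + 43 = 928, and 001110100000 = 512 + 256 + 128 + 32 = 928 ✓



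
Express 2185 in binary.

Using repeated division by 2:
2185 ÷ 2 = 1092 remainder 1
1092 ÷ 2 = 546 remainder 0
546 ÷ 2 = 273 remainder 0
273 ÷ 2 = 136 remainder 1
136 ÷ 2 = 68 remainder 0
68 ÷ 2 = 34 remainder 0
34 ÷ 2 = 17 remainder 0
17 ÷ 2 = 8 remainder 1
8 ÷ 2 = 4 remainder 0
4 ÷ 2 = 2 remainder 0
2 ÷ 2 = 1 remainder 0
1 ÷ 2 = 0 remainder 1
Reading remainders bottom to top: 100010001001



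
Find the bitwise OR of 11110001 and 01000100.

OR: 1 when either bit is 1
  11110001
| 01000100
----------
  11110101
Decimal: 241 | 68 = 245



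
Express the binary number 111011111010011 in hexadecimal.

Group into 4-bit nibbles from right:
  0111 = 7
  0111 = 7
  1101 = D
  0011 = 3
Result: 77D3



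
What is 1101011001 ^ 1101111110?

XOR: 1 when bits differ
  1101011001
^ 1101111110
------------
  0000100111
Decimal: 857 ^ 894 = 39



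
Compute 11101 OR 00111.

OR: 1 when either bit is 1
  11101
| 00111
-------
  11111
Decimal: 29 | 7 = 31



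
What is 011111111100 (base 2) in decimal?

Sum of powers of 2 for each 1-bit:
2^2 + 2^3 + 2^4 + 2^5 + 2^6 + 2^7 + 2^8 + 2^9 + 2^10
= 4 + 8 + 16 + 32 + 64 + 128 + 256 + 512 + 1024
= 2044



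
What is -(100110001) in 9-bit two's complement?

Original (sign bit 1, negative): 100110001
Step 1 - Invert all bits: 011001110
Step 2 - Add 1: 011001111
Verification: 100110001 + 011001111 = 1000000000; discarding the end carry (carry out of the top bit) leaves the 9-bit value 000000000, as required for x + (-x)



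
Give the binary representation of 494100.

Using repeated division by 2:
494100 ÷ 2 = 247050 remainder 0
247050 ÷ 2 = 123525 remainder 0
123525 ÷ 2 = 61762 remainder 1
61762 ÷ 2 = 30881 remainder 0
30881 ÷ 2 = 15440 remainder 1
15440 ÷ 2 = 7720 remainder 0
7720 ÷ 2 = 3860 remainder 0
3860 ÷ 2 = 1930 remainder 0
1930 ÷ 2 = 965 remainder 0
965 ÷ 2 = 482 remainder 1
482 ÷ 2 = 241 remainder 0
241 ÷ 2 = 120 remainder 1
120 ÷ 2 = 60 remainder 0
60 ÷ 2 = 30 remainder 0
30 ÷ 2 = 15 remainder 0
15 ÷ 2 = 7 remainder 1
7 ÷ 2 = 3 remainder 1
3 ÷ 2 = 1 remainder 1
1 ÷ 2 = 0 remainder 1
Reading remainders bottom to top: 1111000101000010100



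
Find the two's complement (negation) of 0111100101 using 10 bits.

Original: 0111100101
Step 1 - Invert all bits: 1000011010
Step 2 - Add 1: 1000011011
Verification: 0111100101 + 1000011011 = 10000000000; discarding the end carry (carry out of the top bit) leaves the 10-bit value 0000000000, as required for x + (-x)



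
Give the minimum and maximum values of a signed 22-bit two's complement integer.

For 22-bit two's complement:
Minimum: -2^21 = -2097152
Maximum: 2^21 - 1 = 2097151



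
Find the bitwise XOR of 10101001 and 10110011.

XOR: 1 when bits differ
  10101001
^ 10110011
----------
  00011010
Decimal: 169 ^ 179 = 26



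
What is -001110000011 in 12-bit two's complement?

Original: 001110000011
Step 1 - Invert all bits: 110001111100
Step 2 - Add 1: 110001111101
Verification: 001110000011 + 110001111101 = 1000000000000; discarding the end carry (carry out of the top bit) leaves the 12-bit value 000000000000, as required for x + (-x)



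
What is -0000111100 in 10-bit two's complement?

Original: 0000111100
Step 1 - Invert all bits: 1111000011
Step 2 - Add 1: 1111000100
Verification: 0000111100 + 1111000100 = 10000000000; discarding the end carry (carry out of the top bit) leaves the 10-bit value 0000000000, as required for x + (-x)



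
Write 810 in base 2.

Using repeated division by 2:
810 ÷ 2 = 405 remainder 0
405 ÷ 2 = 202 remainder 1
202 ÷ 2 = 101 remainder 0
101 ÷ 2 = 50 remainder 1
50 ÷ 2 = 25 remainder 0
25 ÷ 2 = 12 remainder 1
12 ÷ 2 = 6 remainder 0
6 ÷ 2 = 3 remainder 0
3 ÷ 2 = 1 remainder 1
1 ÷ 2 = 0 remainder 1
Reading remainders bottom to top: 1100101010



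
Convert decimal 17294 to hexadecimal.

Using repeated division by 16 (digits 10–15 are A–F):
17294 ÷ 16 = 1080 remainder 14 (E)
1080 ÷ 16 = 67 remainder 8
67 ÷ 16 = 4 remainder 3
4 ÷ 16 = 0 remainder 4
Reading remainders bottom to top: 438E



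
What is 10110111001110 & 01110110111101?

AND: 1 only when both bits are 1
  10110111001110
& 01110110111101
----------------
  00110110001100
Decimal: 11726 & 7613 = 3468



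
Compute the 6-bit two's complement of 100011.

Original (sign bit 1, negative): 100011
Step 1 - Invert all bits: 011100
Step 2 - Add 1: 011101
Verification: 100011 + 011101 = 1000000; discarding the end carry (carry out of the top bit) leaves the 6-bit value 000000, as required for x + (-x)



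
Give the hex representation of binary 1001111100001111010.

Group into 4-bit nibbles from right:
  0100 = 4
  1111 = F
  1000 = 8
  0111 = 7
  1010 = A
Result: 4F87A



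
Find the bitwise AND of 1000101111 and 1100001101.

AND: 1 only when both bits are 1
  1000101111
& 1100001101
------------
  1000001101
Decimal: 559 & 781 = 525



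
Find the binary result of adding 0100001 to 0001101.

Add column by column from the right: bit + bit + carry-in; write the sum mod 2, carry 1 when the sum is 2 or 3.
carry:  0000010
        0100001
+       0001101
---------------
       00101110
(the carry out of the leftmost column, 0, becomes the leading bit)
Decimal check:
  0100001 = 32 + 1 = 33
  0001101 = 8 + 4 + 1 = 13
  33 + 13 = 46, and 00101110 = 32 + 8 + 4 + 2 = 46 ✓



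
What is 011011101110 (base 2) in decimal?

Sum of powers of 2 for each 1-bit:
2^1 + 2^2 + 2^3 + 2^5 + 2^6 + 2^7 + 2^9 + 2^10
= 2 + 4 + 8 + 32 + 64 + 128 + 512 + 1024
= 1774



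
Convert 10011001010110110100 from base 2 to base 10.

Sum of powers of 2 for each 1-bit:
2^2 + 2^4 + 2^5 + 2^7 + 2^8 + 2^10 + 2^12 + 2^15 + 2^16 + 2^19
= 4 + 16 + 32 + 128 + 256 + 1024 + 4096 + 32768 + 65536 + 524288
= 628148



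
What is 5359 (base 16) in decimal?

Expand by place value (powers of 16):
5359 = 5 × 16^3 + 3 × 16^2 + 5 × 16^1 + 9 × 16^0
= 5 × 4096 + 3 × 256 + 5 × 16 + 9 × 1
= 20480 + 768 + 80 + 9
= 21337



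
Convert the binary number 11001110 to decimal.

Sum of powers of 2 for each 1-bit:
2^1 + 2^2 + 2^3 + 2^6 + 2^7
= 2 + 4 + 8 + 64 + 128
= 206



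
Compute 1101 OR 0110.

OR: 1 when either bit is 1
  1101
| 0110
------
  1111
Decimal: 13 | 6 = 15



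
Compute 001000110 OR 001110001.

OR: 1 when either bit is 1
  001000110
| 001110001
-----------
  001110111
Decimal: 70 | 113 = 119



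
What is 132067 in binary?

Using repeated division by 2:
132067 ÷ 2 = 66033 remainder 1
66033 ÷ 2 = 33016 remainder 1
33016 ÷ 2 = 16508 remainder 0
16508 ÷ 2 = 8254 remainder 0
8254 ÷ 2 = 4127 remainder 0
4127 ÷ 2 = 2063 remainder 1
2063 ÷ 2 = 1031 remainder 1
1031 ÷ 2 = 515 remainder 1
515 ÷ 2 = 257 remainder 1
257 ÷ 2 = 128 remainder 1
128 ÷ 2 = 64 remainder 0
64 ÷ 2 = 32 remainder 0
32 ÷ 2 = 16 remainder 0
16 ÷ 2 = 8 remainder 0
8 ÷ 2 = 4 remainder 0
4 ÷ 2 = 2 remainder 0
2 ÷ 2 = 1 remainder 0
1 ÷ 2 = 0 remainder 1
Reading remainders bottom to top: 100000001111100011



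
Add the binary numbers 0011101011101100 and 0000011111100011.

Add column by column from the right: bit + bit + carry-in; write the sum mod 2, carry 1 when the sum is 2 or 3.
carry:  0111111111000000
        0011101011101100
+       0000011111100011
------------------------
       00100001011001111
(the carry out of the leftmost column, 0, becomes the leading bit)
Decimal check:
  0011101011101100 = 8192 + 4096 + 2048 + 512 + 128 + 64 + 32 + 8 + 4 = 15084
  0000011111100011 = 1024 + 512 + 256 + 128 + 64 + 32 + 2 + 1 = 2019
  15084 + 2019 = 17103, and 00100001011001111 = 16384 + 512 + 128 + 64 + 8 + 4 + 2 + 1 = 17103 ✓



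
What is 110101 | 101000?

OR: 1 when either bit is 1
  110101
| 101000
--------
  111101
Decimal: 53 | 40 = 61



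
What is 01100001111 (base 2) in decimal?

Sum of powers of 2 for each 1-bit:
2^0 + 2^1 + 2^2 + 2^3 + 2^8 + 2^9
= 1 + 2 + 4 + 8 + 256 + 512
= 783



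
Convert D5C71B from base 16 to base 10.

Expand by place value (powers of 16):
Digit values: D = 13, C = 12, B = 11
D5C71B = 13 × 16^5 + 5 × 16^4 + 12 × 16^3 + 7 × 16^2 + 1 × 16^1 + 11 × 16^0
= 13 × 1048576 + 5 × 65536 + 12 × 4096 + 7 × 256 + 1 × 16 + 11 × 1
= 13631488 + 327680 + 49152 + 1792 + 16 + 11
= 14010139



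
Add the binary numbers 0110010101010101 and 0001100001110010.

Add column by column from the right: bit + bit + carry-in; write the sum mod 2, carry 1 when the sum is 2 or 3.
carry:  0000000011100000
        0110010101010101
+       0001100001110010
------------------------
       00111110111000111
(the carry out of the leftmost column, 0, becomes the leading bit)
Decimal check:
  0110010101010101 = 16384 + 8192 + 1024 + 256 + 64 + 16 + 4 + 1 = 25941
  0001100001110010 = 4096 + 2048 + 64 + 32 + 16 + 2 = 6258
  25941 + 6258 = 32199, and 00111110111000111 = 16384 + 8192 + 4096 + 2048 + 1024 + 256 + 128 + 64 + 4 + 2 + 1 = 32199 ✓



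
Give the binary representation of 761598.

Using repeated division by 2:
761598 ÷ 2 = 380799 remainder 0
380799 ÷ 2 = 190399 remainder 1
190399 ÷ 2 = 95199 remainder 1
95199 ÷ 2 = 47599 remainder 1
47599 ÷ 2 = 23799 remainder 1
23799 ÷ 2 = 11899 remainder 1
11899 ÷ 2 = 5949 remainder 1
5949 ÷ 2 = 2974 remainder 1
2974 ÷ 2 = 1487 remainder 0
1487 ÷ 2 = 743 remainder 1
743 ÷ 2 = 371 remainder 1
371 ÷ 2 = 185 remainder 1
185 ÷ 2 = 92 remainder 1
92 ÷ 2 = 46 remainder 0
46 ÷ 2 = 23 remainder 0
23 ÷ 2 = 11 remainder 1
11 ÷ 2 = 5 remainder 1
5 ÷ 2 = 2 remainder 1
2 ÷ 2 = 1 remainder 0
1 ÷ 2 = 0 remainder 1
Reading remainders bottom to top: 10111001111011111110



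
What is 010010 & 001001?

AND: 1 only when both bits are 1
  010010
& 001001
--------
  000000
Decimal: 18 & 9 = 0



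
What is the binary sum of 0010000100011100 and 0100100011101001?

Add column by column from the right: bit + bit + carry-in; write the sum mod 2, carry 1 when the sum is 2 or 3.
carry:  0000001111110000
        0010000100011100
+       0100100011101001
------------------------
       00110101000000101
(the carry out of the leftmost column, 0, becomes the leading bit)
Decimal check:
  0010000100011100 = 8192 + 256 + 16 + 8 + 4 = 8476
  0100100011101001 = 16384 + 2048 + 128 + 64 + 32 + 8 + 1 = 18665
  8476 + 18665 = 27141, and 00110101000000101 = 16384 + 8192 + 2048 + 512 + 4 + 1 = 27141 ✓



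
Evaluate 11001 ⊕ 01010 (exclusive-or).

XOR: 1 when bits differ
  11001
^ 01010
-------
  10011
Decimal: 25 ^ 10 = 19



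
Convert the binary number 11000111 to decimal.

Sum of powers of 2 for each 1-bit:
2^0 + 2^1 + 2^2 + 2^6 + 2^7
= 1 + 2 + 4 + 64 + 128
= 199



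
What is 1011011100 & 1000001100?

AND: 1 only when both bits are 1
  1011011100
& 1000001100
------------
  1000001100
Decimal: 732 & 524 = 524



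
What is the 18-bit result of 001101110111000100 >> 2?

Original: 001101110111000100 (decimal 56772)
Shift right by 2 positions
Drop the 2 low bits; fill with zeros on the left
Result: 000011011101110001 (decimal 14193)
Equivalent: 56772 >> 2 = 56772 ÷ 2^2 = 14193



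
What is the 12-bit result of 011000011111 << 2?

Original: 011000011111 (decimal 1567)
Shift left by 2 positions
Append 2 zeros on the right and drop the 2 high bits that overflow the 12-bit width
Result: 100001111100 (decimal 2172)
Equivalent: 1567 << 2 = 1567 × 2^2 = 6268, truncated to 12 bits = 2172



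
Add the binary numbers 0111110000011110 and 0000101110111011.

Add column by column from the right: bit + bit + carry-in; write the sum mod 2, carry 1 when the sum is 2 or 3.
carry:  1111000001111100
        0111110000011110
+       0000101110111011
------------------------
       01000011111011001
(the carry out of the leftmost column, 0, becomes the leading bit)
Decimal check:
  0111110000011110 = 16384 + 8192 + 4096 + 2048 + 1024 + 16 + 8 + 4 + 2 = 31774
  0000101110111011 = 2048 + 512 + 256 + 128 + 32 + 16 + 8 + 2 + 1 = 3003
  31774 + 3003 = 34777, and 01000011111011001 = 32768 + 1024 + 512 + 256 + 128 + 64 + 16 + 8 + 1 = 34777 ✓



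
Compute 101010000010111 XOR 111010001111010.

XOR: 1 when bits differ
  101010000010111
^ 111010001111010
-----------------
  010000001101101
Decimal: 21527 ^ 29818 = 8301



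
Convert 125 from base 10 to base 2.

Using repeated division by 2:
125 ÷ 2 = 62 remainder 1
62 ÷ 2 = 31 remainder 0
31 ÷ 2 = 15 remainder 1
15 ÷ 2 = 7 remainder 1
7 ÷ 2 = 3 remainder 1
3 ÷ 2 = 1 remainder 1
1 ÷ 2 = 0 remainder 1
Reading remainders bottom to top: 1111101



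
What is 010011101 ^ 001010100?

XOR: 1 when bits differ
  010011101
^ 001010100
-----------
  011001001
Decimal: 157 ^ 84 = 201



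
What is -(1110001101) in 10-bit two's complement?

Original (sign bit 1, negative): 1110001101
Step 1 - Invert all bits: 0001110010
Step 2 - Add 1: 0001110011
Verification: 1110001101 + 0001110011 = 10000000000; discarding the end carry (carry out of the top bit) leaves the 10-bit value 0000000000, as required for x + (-x)



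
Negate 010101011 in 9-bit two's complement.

Original: 010101011
Step 1 - Invert all bits: 101010100
Step 2 - Add 1: 101010101
Verification: 010101011 + 101010101 = 1000000000; discarding the end carry (carry out of the top bit) leaves the 9-bit value 000000000, as required for x + (-x)



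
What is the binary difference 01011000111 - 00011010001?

Method 1 - Direct subtraction (column by column from the right: bit − bit − borrow-in; if negative, add 2 and borrow 1 from the next column):
borrow: 01111100000
        01011000111
-       00011010001
-------------------
        00111110110

Method 2 - Add two's complement:
Two's complement of 00011010001: invert → 11100101110, add 1 → 11100101111
  01011000111
+ 11100101111
-------------
 100111110110  (end carry out of the top bit = 1)
Discarding the end carry: 00111110110
Decimal check:
  01011000111 = 512 + 128 + 64 + 4 + 2 + 1 = 711
  00011010001 = 128 + 64 + 16 + 1 = 209
  711 - 209 = 502, and 00111110110 = 256 + 128 + 64 + 32 + 16 + 4 + 2 = 502 ✓



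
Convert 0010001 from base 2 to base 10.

Sum of powers of 2 for each 1-bit:
2^0 + 2^4
= 1 + 16
= 17



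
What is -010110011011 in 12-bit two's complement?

Original: 010110011011
Step 1 - Invert all bits: 101001100100
Step 2 - Add 1: 101001100101
Verification: 010110011011 + 101001100101 = 1000000000000; discarding the end carry (carry out of the top bit) leaves the 12-bit value 000000000000, as required for x + (-x)



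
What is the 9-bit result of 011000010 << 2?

Original: 011000010 (decimal 194)
Shift left by 2 positions
Append 2 zeros on the right and drop the 2 high bits that overflow the 9-bit width
Result: 100001000 (decimal 264)
Equivalent: 194 << 2 = 194 × 2^2 = 776, truncated to 9 bits = 264



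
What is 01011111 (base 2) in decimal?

Sum of powers of 2 for each 1-bit:
2^0 + 2^1 + 2^2 + 2^3 + 2^4 + 2^6
= 1 + 2 + 4 + 8 + 16 + 64
= 95



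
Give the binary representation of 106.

Using repeated division by 2:
106 ÷ 2 = 53 remainder 0
53 ÷ 2 = 26 remainder 1
26 ÷ 2 = 13 remainder 0
13 ÷ 2 = 6 remainder 1
6 ÷ 2 = 3 remainder 0
3 ÷ 2 = 1 remainder 1
1 ÷ 2 = 0 remainder 1
Reading remainders bottom to top: 1101010



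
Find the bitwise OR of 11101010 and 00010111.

OR: 1 when either bit is 1
  11101010
| 00010111
----------
  11111111
Decimal: 234 | 23 = 255



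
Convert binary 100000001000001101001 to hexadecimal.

Group into 4-bit nibbles from right:
  0001 = 1
  0000 = 0
  0001 = 1
  0000 = 0
  0110 = 6
  1001 = 9
Result: 101069



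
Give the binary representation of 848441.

Using repeated division by 2:
848441 ÷ 2 = 424220 remainder 1
424220 ÷ 2 = 212110 remainder 0
212110 ÷ 2 = 106055 remainder 0
106055 ÷ 2 = 53027 remainder 1
53027 ÷ 2 = 26513 remainder 1
26513 ÷ 2 = 13256 remainder 1
13256 ÷ 2 = 6628 remainder 0
6628 ÷ 2 = 3314 remainder 0
3314 ÷ 2 = 1657 remainder 0
1657 ÷ 2 = 828 remainder 1
828 ÷ 2 = 414 remainder 0
414 ÷ 2 = 207 remainder 0
207 ÷ 2 = 103 remainder 1
103 ÷ 2 = 51 remainder 1
51 ÷ 2 = 25 remainder 1
25 ÷ 2 = 12 remainder 1
12 ÷ 2 = 6 remainder 0
6 ÷ 2 = 3 remainder 0
3 ÷ 2 = 1 remainder 1
1 ÷ 2 = 0 remainder 1
Reading remainders bottom to top: 11001111001000111001



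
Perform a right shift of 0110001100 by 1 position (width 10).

Original: 0110001100 (decimal 396)
Shift right by 1 position
Drop the 1 low bit; fill with zero on the left
Result: 0011000110 (decimal 198)
Equivalent: 396 >> 1 = 396 ÷ 2^1 = 198



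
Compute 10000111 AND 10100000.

AND: 1 only when both bits are 1
  10000111
& 10100000
----------
  10000000
Decimal: 135 & 160 = 128



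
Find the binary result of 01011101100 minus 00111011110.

Method 1 - Direct subtraction (column by column from the right: bit − bit − borrow-in; if negative, add 2 and borrow 1 from the next column):
borrow: 01000111100
        01011101100
-       00111011110
-------------------
        00100001110

Method 2 - Add two's complement:
Two's complement of 00111011110: invert → 11000100001, add 1 → 11000100010
  01011101100
+ 11000100010
-------------
 100100001110  (end carry out of the top bit = 1)
Discarding the end carry: 00100001110
Decimal check:
  01011101100 = 512 + 128 + 64 + 32 + 8 + 4 = 748
  00111011110 = 256 + 128 + 64 + 16 + 8 + 4 + 2 = 478
  748 - 478 = 270, and 00100001110 = 256 + 8 + 4 + 2 = 270 ✓



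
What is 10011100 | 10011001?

OR: 1 when either bit is 1
  10011100
| 10011001
----------
  10011101
Decimal: 156 | 153 = 157



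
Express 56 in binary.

Using repeated division by 2:
56 ÷ 2 = 28 remainder 0
28 ÷ 2 = 14 remainder 0
14 ÷ 2 = 7 remainder 0
7 ÷ 2 = 3 remainder 1
3 ÷ 2 = 1 remainder 1
1 ÷ 2 = 0 remainder 1
Reading remainders bottom to top: 111000



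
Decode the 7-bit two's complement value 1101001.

Binary: 1101001
Sign bit: 1 (negative)
Invert: 0010110
Add 1:  0010111
Magnitude: 0010111 = 16 + 4 + 2 + 1 = 23
Value: -23



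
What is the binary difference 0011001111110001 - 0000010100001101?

Method 1 - Direct subtraction (column by column from the right: bit − bit − borrow-in; if negative, add 2 and borrow 1 from the next column):
borrow: 0001100000011000
        0011001111110001
-       0000010100001101
------------------------
        0010111011100100

Method 2 - Add two's complement:
Two's complement of 0000010100001101: invert → 1111101011110010, add 1 → 1111101011110011
  0011001111110001
+ 1111101011110011
------------------
 10010111011100100  (end carry out of the top bit = 1)
Discarding the end carry: 0010111011100100
Decimal check:
  0011001111110001 = 8192 + 4096 + 512 + 256 + 128 + 64 + 32 + 16 + 1 = 13297
  0000010100001101 = 1024 + 256 + 8 + 4 + 1 = 1293
  13297 - 1293 = 12004, and 0010111011100100 = 8192 + 2048 + 1024 + 512 + 128 + 64 + 32 + 4 = 12004 ✓



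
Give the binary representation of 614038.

Using repeated division by 2:
614038 ÷ 2 = 307019 remainder 0
307019 ÷ 2 = 153509 remainder 1
153509 ÷ 2 = 76754 remainder 1
76754 ÷ 2 = 38377 remainder 0
38377 ÷ 2 = 19188 remainder 1
19188 ÷ 2 = 9594 remainder 0
9594 ÷ 2 = 4797 remainder 0
4797 ÷ 2 = 2398 remainder 1
2398 ÷ 2 = 1199 remainder 0
1199 ÷ 2 = 599 remainder 1
599 ÷ 2 = 299 remainder 1
299 ÷ 2 = 149 remainder 1
149 ÷ 2 = 74 remainder 1
74 ÷ 2 = 37 remainder 0
37 ÷ 2 = 18 remainder 1
18 ÷ 2 = 9 remainder 0
9 ÷ 2 = 4 remainder 1
4 ÷ 2 = 2 remainder 0
2 ÷ 2 = 1 remainder 0
1 ÷ 2 = 0 remainder 1
Reading remainders bottom to top: 10010101111010010110



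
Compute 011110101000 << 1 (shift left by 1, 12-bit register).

Original: 011110101000 (decimal 1960)
Shift left by 1 position
Append 1 zero on the right
Result: 111101010000 (decimal 3920)
Equivalent: 1960 << 1 = 1960 × 2^1 = 3920



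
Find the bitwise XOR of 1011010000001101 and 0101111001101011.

XOR: 1 when bits differ
  1011010000001101
^ 0101111001101011
------------------
  1110101001100110
Decimal: 46093 ^ 24171 = 60006



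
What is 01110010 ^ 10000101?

XOR: 1 when bits differ
  01110010
^ 10000101
----------
  11110111
Decimal: 114 ^ 133 = 247



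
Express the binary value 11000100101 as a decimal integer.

Sum of powers of 2 for each 1-bit:
2^0 + 2^2 + 2^5 + 2^9 + 2^10
= 1 + 4 + 32 + 512 + 1024
= 1573



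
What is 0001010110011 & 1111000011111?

AND: 1 only when both bits are 1
  0001010110011
& 1111000011111
---------------
  0001000010011
Decimal: 691 & 7711 = 531



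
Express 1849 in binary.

Using repeated division by 2:
1849 ÷ 2 = 924 remainder 1
924 ÷ 2 = 462 remainder 0
462 ÷ 2 = 231 remainder 0
231 ÷ 2 = 115 remainder 1
115 ÷ 2 = 57 remainder 1
57 ÷ 2 = 28 remainder 1
28 ÷ 2 = 14 remainder 0
14 ÷ 2 = 7 remainder 0
7 ÷ 2 = 3 remainder 1
3 ÷ 2 = 1 remainder 1
1 ÷ 2 = 0 remainder 1
Reading remainders bottom to top: 11100111001



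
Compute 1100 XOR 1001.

XOR: 1 when bits differ
  1100
^ 1001
------
  0101
Decimal: 12 ^ 9 = 5



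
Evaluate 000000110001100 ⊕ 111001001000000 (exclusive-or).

XOR: 1 when bits differ
  000000110001100
^ 111001001000000
-----------------
  111001111001100
Decimal: 396 ^ 29248 = 29644

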